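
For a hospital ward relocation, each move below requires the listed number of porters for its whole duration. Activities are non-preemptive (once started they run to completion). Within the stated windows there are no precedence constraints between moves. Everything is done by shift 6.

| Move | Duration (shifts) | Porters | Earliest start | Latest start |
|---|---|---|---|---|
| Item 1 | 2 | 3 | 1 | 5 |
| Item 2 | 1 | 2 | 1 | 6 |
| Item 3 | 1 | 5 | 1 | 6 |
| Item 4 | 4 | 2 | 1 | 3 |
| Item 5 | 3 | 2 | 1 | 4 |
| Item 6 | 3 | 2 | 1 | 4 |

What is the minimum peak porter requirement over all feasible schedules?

Early-start (Item 1@1, Item 2@1, Item 3@1, Item 4@1, Item 5@1, Item 6@1) gives peak 16: s1:16  s2:9  s3:6  s4:2  s5:0  s6:0.
Shift Item 3→6, Item 4→2, Item 5→3, Item 6→3.
Schedule Item 1@1, Item 2@1, Item 3@6, Item 4@2, Item 5@3, Item 6@3: s1:5  s2:5  s3:6  s4:6  s5:6  s6:5 — peak 6.
Total porter-shifts = 33 over 6 shifts ⇒ peak ≥ ⌈33/6⌉ = 6, so 6 is optimal.

6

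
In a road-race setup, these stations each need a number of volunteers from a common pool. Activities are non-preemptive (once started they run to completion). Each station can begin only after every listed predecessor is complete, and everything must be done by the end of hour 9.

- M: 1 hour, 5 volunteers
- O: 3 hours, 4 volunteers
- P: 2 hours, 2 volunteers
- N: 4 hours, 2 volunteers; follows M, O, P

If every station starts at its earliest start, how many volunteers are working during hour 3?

At early start, hour 3 has: O.
Demand: 4 = 4.

4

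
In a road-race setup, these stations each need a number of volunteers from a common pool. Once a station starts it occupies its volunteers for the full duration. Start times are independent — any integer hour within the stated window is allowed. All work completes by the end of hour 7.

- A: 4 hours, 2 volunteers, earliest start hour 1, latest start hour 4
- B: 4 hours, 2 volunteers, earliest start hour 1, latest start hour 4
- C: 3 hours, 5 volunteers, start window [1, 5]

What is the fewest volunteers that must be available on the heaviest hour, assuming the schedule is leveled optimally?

Early-start (A@1, B@1, C@1) gives peak 9: h1:9  h2:9  h3:9  h4:4  h5:0  h6:0  h7:0.
Shift C→5.
Schedule A@1, B@1, C@5: h1:4  h2:4  h3:4  h4:4  h5:5  h6:5  h7:5 — peak 5.
Total volunteer-hours = 31 over 7 hours ⇒ peak ≥ ⌈31/7⌉ = 5, so 5 is optimal.

5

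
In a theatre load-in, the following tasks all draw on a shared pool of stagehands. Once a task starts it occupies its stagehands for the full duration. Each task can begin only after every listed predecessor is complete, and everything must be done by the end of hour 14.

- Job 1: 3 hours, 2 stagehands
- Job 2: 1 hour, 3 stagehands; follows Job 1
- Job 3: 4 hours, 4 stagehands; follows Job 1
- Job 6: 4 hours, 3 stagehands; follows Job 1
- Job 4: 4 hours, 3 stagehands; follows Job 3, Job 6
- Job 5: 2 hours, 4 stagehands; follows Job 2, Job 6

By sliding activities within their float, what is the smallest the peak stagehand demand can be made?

Early-start (Job 1@1, Job 2@4, Job 3@4, Job 6@4, Job 4@8, Job 5@8) gives peak 10: h1:2  h2:2  h3:2  h4:10  h5:7  h6:7  h7:7  h8:7  h9:7  h10:3  h11:3  h12:0  h13:0  h14:0.
Shift Job 6→5, Job 4→9, Job 5→9.
Schedule Job 1@1, Job 2@4, Job 3@4, Job 6@5, Job 4@9, Job 5@9: h1:2  h2:2  h3:2  h4:7  h5:7  h6:7  h7:7  h8:3  h9:7  h10:7  h11:3  h12:3  h13:0  h14:0 — peak 7.

7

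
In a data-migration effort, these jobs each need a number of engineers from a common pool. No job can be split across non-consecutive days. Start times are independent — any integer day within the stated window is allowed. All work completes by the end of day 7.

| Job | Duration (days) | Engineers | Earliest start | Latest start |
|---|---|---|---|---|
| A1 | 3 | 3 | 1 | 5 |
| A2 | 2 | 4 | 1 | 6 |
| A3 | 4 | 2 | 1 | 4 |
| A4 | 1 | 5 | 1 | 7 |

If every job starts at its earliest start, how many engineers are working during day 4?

At early start, day 4 has: A3.
Demand: 2 = 2.

2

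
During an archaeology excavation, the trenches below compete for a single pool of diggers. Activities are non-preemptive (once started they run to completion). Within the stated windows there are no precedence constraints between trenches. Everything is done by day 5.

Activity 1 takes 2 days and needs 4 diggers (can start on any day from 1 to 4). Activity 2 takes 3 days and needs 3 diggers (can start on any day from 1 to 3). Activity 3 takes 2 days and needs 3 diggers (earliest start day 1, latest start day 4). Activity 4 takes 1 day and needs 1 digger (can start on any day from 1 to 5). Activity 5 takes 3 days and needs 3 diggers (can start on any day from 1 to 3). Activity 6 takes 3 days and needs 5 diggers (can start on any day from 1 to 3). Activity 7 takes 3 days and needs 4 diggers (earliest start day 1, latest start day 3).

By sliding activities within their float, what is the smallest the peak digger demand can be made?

15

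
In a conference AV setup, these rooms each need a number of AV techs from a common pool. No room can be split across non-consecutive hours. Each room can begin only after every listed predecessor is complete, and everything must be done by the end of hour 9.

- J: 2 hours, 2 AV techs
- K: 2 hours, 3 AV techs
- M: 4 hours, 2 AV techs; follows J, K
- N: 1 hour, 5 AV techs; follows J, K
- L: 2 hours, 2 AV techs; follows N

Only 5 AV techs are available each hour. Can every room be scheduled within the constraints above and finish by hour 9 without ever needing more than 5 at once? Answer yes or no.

yes

Schedule J@1, K@1, M@3, N@7, L@8: h1:5  h2:5  h3:2  h4:2  h5:2  h6:2  h7:5  h8:2  h9:2 — peak 5 ≤ 5.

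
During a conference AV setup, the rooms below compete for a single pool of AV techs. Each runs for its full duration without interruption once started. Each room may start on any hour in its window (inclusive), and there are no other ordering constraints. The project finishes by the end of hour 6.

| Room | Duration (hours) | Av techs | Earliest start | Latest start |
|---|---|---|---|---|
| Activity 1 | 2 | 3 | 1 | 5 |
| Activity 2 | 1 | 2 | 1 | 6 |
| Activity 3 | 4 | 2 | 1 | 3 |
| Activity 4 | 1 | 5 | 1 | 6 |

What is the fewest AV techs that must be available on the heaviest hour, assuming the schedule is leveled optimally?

Early-start (Activity 1@1, Activity 2@1, Activity 3@1, Activity 4@1) gives peak 12: h1:12  h2:5  h3:2  h4:2  h5:0  h6:0.
Shift Activity 3→2, Activity 4→6.
Schedule Activity 1@1, Activity 2@1, Activity 3@2, Activity 4@6: h1:5  h2:5  h3:2  h4:2  h5:2  h6:5 — peak 5.

5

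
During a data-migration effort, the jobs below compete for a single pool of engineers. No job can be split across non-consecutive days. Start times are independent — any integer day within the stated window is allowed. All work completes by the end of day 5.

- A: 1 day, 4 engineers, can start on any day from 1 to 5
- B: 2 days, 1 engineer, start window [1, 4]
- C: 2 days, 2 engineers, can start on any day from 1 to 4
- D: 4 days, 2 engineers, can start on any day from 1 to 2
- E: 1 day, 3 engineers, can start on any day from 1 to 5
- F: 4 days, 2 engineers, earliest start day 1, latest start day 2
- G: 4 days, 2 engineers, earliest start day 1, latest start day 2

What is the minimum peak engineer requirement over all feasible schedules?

Early-start (A@1, B@1, C@1, D@1, E@1, F@1, G@1) gives peak 16: d1:16  d2:9  d3:6  d4:6  d5:0.
Shift C→3, E→5, F→2, G→2.
Schedule A@1, B@1, C@3, D@1, E@5, F@2, G@2: d1:7  d2:7  d3:8  d4:8  d5:7 — peak 8.
Total engineer-days = 37 over 5 days ⇒ peak ≥ ⌈37/5⌉ = 8, so 8 is optimal.

8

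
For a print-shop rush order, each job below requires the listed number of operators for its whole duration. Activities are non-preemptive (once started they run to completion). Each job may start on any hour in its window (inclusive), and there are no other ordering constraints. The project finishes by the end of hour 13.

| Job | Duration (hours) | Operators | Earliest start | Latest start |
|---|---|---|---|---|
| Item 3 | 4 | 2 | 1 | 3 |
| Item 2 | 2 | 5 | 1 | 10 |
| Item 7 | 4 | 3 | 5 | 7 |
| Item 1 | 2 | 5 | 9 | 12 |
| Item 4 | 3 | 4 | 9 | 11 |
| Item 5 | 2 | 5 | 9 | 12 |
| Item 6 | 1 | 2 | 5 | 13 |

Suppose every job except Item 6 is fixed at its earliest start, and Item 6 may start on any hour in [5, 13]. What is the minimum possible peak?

Item 6@5: h1:7  h2:7  h3:2  h4:2  h5:5  h6:3  h7:3  h8:3  h9:14  h10:14  h11:4  h12:0  h13:0 → peak 14
Item 6@6: h1:7  h2:7  h3:2  h4:2  h5:3  h6:5  h7:3  h8:3  h9:14  h10:14  h11:4  h12:0  h13:0 → peak 14
Item 6@7: h1:7  h2:7  h3:2  h4:2  h5:3  h6:3  h7:5  h8:3  h9:14  h10:14  h11:4  h12:0  h13:0 → peak 14
Item 6@8: h1:7  h2:7  h3:2  h4:2  h5:3  h6:3  h7:3  h8:5  h9:14  h10:14  h11:4  h12:0  h13:0 → peak 14
Item 6@9: h1:7  h2:7  h3:2  h4:2  h5:3  h6:3  h7:3  h8:3  h9:16  h10:14  h11:4  h12:0  h13:0 → peak 16
Item 6@10: h1:7  h2:7  h3:2  h4:2  h5:3  h6:3  h7:3  h8:3  h9:14  h10:16  h11:4  h12:0  h13:0 → peak 16
Item 6@11: h1:7  h2:7  h3:2  h4:2  h5:3  h6:3  h7:3  h8:3  h9:14  h10:14  h11:6  h12:0  h13:0 → peak 14
Item 6@12: h1:7  h2:7  h3:2  h4:2  h5:3  h6:3  h7:3  h8:3  h9:14  h10:14  h11:4  h12:2  h13:0 → peak 14
Item 6@13: h1:7  h2:7  h3:2  h4:2  h5:3  h6:3  h7:3  h8:3  h9:14  h10:14  h11:4  h12:0  h13:2 → peak 14
Best is Item 6@5, peak 14.

14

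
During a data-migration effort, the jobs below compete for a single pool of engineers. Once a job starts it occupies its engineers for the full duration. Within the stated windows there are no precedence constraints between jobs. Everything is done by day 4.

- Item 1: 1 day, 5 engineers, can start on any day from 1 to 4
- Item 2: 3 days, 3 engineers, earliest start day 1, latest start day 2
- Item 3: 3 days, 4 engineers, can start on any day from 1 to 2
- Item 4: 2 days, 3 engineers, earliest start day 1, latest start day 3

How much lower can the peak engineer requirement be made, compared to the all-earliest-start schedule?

5

Early-start peak: d1:15  d2:10  d3:7  d4:0 ⇒ 15.
Leveled (Item 1@1, Item 2@1, Item 3@2, Item 4@2): d1:8  d2:10  d3:10  d4:4 ⇒ 10.
Reduction 15 − 10 = 5.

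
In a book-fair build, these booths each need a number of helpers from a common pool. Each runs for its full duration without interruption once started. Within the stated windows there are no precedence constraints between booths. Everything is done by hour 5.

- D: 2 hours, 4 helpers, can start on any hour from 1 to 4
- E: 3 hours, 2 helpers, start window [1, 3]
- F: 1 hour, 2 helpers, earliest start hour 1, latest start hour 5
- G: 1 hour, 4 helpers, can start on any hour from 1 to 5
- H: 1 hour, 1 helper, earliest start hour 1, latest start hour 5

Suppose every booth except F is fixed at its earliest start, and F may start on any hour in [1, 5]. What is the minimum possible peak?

11

F@1: h1:13  h2:6  h3:2  h4:0  h5:0 → peak 13
F@2: h1:11  h2:8  h3:2  h4:0  h5:0 → peak 11
F@3: h1:11  h2:6  h3:4  h4:0  h5:0 → peak 11
F@4: h1:11  h2:6  h3:2  h4:2  h5:0 → peak 11
F@5: h1:11  h2:6  h3:2  h4:0  h5:2 → peak 11
Best is F@2, peak 11.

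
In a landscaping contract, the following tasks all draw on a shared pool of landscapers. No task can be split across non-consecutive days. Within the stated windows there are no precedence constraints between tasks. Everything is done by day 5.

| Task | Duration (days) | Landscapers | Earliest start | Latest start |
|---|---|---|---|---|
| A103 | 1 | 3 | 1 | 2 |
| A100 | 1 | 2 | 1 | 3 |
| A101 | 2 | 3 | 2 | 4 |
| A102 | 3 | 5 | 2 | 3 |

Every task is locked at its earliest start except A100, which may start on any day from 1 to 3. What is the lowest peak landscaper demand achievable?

A100@1: d1:5  d2:8  d3:8  d4:5  d5:0 → peak 8
A100@2: d1:3  d2:10  d3:8  d4:5  d5:0 → peak 10
A100@3: d1:3  d2:8  d3:10  d4:5  d5:0 → peak 10
Best is A100@1, peak 8.

8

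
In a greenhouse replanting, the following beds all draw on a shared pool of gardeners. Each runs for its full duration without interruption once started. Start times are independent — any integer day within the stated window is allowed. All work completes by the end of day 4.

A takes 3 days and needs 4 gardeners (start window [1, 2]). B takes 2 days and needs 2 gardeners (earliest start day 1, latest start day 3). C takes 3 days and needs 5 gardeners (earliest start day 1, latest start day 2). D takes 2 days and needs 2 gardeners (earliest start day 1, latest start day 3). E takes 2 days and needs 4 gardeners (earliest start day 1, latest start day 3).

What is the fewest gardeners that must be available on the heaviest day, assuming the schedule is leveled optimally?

Early-start (A@1, B@1, C@1, D@1, E@1) gives peak 17: d1:17  d2:17  d3:9  d4:0.
Shift E→3.
Schedule A@1, B@1, C@1, D@1, E@3: d1:13  d2:13  d3:13  d4:4 — peak 13.

13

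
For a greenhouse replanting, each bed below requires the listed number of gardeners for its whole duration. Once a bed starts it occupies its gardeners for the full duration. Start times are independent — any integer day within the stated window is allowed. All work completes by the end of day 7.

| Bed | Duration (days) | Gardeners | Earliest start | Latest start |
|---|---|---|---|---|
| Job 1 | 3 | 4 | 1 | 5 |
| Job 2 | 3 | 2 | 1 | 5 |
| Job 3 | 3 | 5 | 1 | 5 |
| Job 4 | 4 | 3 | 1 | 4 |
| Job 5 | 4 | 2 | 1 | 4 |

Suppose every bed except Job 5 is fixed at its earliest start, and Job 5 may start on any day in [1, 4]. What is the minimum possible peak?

Job 5@1: d1:16  d2:16  d3:16  d4:5  d5:0  d6:0  d7:0 → peak 16
Job 5@2: d1:14  d2:16  d3:16  d4:5  d5:2  d6:0  d7:0 → peak 16
Job 5@3: d1:14  d2:14  d3:16  d4:5  d5:2  d6:2  d7:0 → peak 16
Job 5@4: d1:14  d2:14  d3:14  d4:5  d5:2  d6:2  d7:2 → peak 14
Best is Job 5@4, peak 14.

14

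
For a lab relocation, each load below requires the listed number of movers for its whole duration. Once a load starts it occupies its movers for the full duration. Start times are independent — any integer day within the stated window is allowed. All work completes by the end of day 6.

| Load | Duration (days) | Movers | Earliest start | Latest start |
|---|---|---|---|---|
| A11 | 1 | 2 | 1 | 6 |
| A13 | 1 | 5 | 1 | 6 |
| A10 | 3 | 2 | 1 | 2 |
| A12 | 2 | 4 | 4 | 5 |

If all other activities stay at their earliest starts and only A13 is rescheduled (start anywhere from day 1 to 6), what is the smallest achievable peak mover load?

5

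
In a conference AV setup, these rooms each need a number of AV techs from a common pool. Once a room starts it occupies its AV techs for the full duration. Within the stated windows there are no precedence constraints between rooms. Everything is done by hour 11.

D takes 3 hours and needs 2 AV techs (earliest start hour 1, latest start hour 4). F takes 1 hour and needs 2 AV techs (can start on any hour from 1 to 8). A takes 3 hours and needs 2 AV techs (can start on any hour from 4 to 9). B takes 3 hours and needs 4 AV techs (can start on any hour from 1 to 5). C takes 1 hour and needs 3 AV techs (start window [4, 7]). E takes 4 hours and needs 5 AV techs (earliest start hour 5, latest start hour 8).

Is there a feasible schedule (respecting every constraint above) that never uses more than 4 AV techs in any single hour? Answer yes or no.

no

Total AV tech-hours = 49; over 11 hours the average is 49/11 > 4, so some hour must exceed 4.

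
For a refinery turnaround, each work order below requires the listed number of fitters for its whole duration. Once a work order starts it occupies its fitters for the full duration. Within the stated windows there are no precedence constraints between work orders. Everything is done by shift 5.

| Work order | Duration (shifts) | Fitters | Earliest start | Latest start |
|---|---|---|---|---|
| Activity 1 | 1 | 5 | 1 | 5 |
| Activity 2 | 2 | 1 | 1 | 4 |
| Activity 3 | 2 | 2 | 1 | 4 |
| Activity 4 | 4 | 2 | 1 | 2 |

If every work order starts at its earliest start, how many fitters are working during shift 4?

At early start, shift 4 has: Activity 4.
Demand: 2 = 2.

2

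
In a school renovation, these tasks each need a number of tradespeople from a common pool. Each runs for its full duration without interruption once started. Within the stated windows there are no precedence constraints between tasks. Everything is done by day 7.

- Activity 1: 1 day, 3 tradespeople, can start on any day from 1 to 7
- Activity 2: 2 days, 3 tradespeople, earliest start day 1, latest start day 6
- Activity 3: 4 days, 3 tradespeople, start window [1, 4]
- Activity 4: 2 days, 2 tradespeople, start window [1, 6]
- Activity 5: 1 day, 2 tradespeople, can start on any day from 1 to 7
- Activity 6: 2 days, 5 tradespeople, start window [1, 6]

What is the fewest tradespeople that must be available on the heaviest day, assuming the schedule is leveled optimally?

Early-start (Activity 1@1, Activity 2@1, Activity 3@1, Activity 4@1, Activity 5@1, Activity 6@1) gives peak 18: d1:18  d2:13  d3:3  d4:3  d5:0  d6:0  d7:0.
Shift Activity 3→2, Activity 4→3, Activity 5→5, Activity 6→6.
Schedule Activity 1@1, Activity 2@1, Activity 3@2, Activity 4@3, Activity 5@5, Activity 6@6: d1:6  d2:6  d3:5  d4:5  d5:5  d6:5  d7:5 — peak 6.
Total tradesperson-days = 37 over 7 days ⇒ peak ≥ ⌈37/7⌉ = 6, so 6 is optimal.

6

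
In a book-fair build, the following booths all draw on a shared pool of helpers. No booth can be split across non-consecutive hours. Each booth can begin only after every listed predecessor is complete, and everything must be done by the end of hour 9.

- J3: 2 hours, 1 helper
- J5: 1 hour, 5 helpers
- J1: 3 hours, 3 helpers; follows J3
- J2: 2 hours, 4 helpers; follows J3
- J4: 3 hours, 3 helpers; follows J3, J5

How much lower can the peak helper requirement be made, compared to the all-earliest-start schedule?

4

Early-start peak: h1:6  h2:1  h3:10  h4:10  h5:6  h6:0  h7:0  h8:0  h9:0 ⇒ 10.
Leveled (J3@1, J5@1, J1@3, J2@6, J4@3): h1:6  h2:1  h3:6  h4:6  h5:6  h6:4  h7:4  h8:0  h9:0 ⇒ 6.
Reduction 10 − 6 = 4.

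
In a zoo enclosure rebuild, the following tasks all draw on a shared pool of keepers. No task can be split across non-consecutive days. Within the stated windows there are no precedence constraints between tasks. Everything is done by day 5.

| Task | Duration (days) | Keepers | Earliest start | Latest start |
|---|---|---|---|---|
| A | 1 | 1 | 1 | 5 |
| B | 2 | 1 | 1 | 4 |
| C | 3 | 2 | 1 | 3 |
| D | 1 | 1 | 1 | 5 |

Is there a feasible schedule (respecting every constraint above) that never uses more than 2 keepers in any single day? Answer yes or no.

yes

Schedule A@1, B@1, C@3, D@2: d1:2  d2:2  d3:2  d4:2  d5:2 — peak 2 ≤ 2.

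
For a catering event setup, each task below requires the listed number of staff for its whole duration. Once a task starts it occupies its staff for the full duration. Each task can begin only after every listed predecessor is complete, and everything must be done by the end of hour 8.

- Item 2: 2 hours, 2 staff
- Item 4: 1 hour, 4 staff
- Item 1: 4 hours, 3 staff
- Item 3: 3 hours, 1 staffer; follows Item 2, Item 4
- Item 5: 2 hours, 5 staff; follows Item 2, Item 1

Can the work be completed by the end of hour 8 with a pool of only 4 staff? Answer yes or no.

no

Total staffer-hours = 33; over 8 hours the average is 33/8 > 4, so some hour must exceed 4.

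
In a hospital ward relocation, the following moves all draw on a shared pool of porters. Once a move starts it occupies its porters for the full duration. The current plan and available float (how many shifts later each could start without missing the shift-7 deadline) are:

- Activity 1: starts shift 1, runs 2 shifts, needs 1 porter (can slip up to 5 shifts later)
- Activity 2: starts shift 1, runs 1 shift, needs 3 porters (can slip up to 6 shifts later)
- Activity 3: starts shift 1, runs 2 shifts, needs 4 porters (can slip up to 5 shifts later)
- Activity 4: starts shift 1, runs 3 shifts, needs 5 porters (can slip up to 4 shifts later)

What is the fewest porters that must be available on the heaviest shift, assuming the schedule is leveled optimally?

Early-start (Activity 1@1, Activity 2@1, Activity 3@1, Activity 4@1) gives peak 13: s1:13  s2:10  s3:5  s4:0  s5:0  s6:0  s7:0.
Shift Activity 3→2, Activity 4→4.
Schedule Activity 1@1, Activity 2@1, Activity 3@2, Activity 4@4: s1:4  s2:5  s3:4  s4:5  s5:5  s6:5  s7:0 — peak 5.

5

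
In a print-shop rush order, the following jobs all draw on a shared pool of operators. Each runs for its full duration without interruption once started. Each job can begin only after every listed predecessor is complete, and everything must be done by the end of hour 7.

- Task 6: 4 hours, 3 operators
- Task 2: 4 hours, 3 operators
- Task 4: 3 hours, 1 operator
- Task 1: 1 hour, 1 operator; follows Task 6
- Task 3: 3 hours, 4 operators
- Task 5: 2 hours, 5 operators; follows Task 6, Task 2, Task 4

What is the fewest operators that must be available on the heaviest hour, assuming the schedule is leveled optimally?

9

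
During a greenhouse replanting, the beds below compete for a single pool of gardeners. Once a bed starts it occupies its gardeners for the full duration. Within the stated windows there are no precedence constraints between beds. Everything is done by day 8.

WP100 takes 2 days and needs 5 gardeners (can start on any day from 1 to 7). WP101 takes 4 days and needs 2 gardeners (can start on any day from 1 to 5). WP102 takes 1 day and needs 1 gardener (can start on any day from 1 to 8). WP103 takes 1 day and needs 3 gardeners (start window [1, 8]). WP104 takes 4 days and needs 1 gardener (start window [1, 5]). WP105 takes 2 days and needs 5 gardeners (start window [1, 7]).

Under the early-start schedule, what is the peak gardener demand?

17

Early-start schedule: WP100@1, WP101@1, WP102@1, WP103@1, WP104@1, WP105@1.
Load per day: day 1: 17, day 2: 13, day 3: 3, day 4: 3, day 5: 0, day 6: 0, day 7: 0, day 8: 0.
Peak is 17.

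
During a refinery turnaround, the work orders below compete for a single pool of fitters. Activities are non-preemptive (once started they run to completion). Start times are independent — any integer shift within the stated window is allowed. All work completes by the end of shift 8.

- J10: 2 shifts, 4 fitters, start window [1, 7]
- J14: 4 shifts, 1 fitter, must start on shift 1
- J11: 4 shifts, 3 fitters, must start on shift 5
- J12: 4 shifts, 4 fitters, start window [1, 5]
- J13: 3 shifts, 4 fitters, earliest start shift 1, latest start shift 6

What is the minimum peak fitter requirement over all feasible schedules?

9

Early-start (J10@1, J14@1, J11@5, J12@1, J13@1) gives peak 13: s1:13  s2:13  s3:9  s4:5  s5:3  s6:3  s7:3  s8:3.
Shift J13→3.
Schedule J10@1, J14@1, J11@5, J12@1, J13@3: s1:9  s2:9  s3:9  s4:9  s5:7  s6:3  s7:3  s8:3 — peak 9.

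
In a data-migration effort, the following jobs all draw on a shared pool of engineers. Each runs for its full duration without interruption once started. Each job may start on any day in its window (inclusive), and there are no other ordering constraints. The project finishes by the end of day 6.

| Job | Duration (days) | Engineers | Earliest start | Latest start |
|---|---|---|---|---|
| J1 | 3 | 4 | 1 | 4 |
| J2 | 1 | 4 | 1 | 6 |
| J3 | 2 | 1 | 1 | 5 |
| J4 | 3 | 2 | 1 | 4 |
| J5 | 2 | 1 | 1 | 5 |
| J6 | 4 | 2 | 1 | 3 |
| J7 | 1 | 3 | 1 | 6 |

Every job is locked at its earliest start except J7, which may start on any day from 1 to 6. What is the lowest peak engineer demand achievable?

14

J7@1: d1:17  d2:10  d3:8  d4:2  d5:0  d6:0 → peak 17
J7@2: d1:14  d2:13  d3:8  d4:2  d5:0  d6:0 → peak 14
J7@3: d1:14  d2:10  d3:11  d4:2  d5:0  d6:0 → peak 14
J7@4: d1:14  d2:10  d3:8  d4:5  d5:0  d6:0 → peak 14
J7@5: d1:14  d2:10  d3:8  d4:2  d5:3  d6:0 → peak 14
J7@6: d1:14  d2:10  d3:8  d4:2  d5:0  d6:3 → peak 14
Best is J7@2, peak 14.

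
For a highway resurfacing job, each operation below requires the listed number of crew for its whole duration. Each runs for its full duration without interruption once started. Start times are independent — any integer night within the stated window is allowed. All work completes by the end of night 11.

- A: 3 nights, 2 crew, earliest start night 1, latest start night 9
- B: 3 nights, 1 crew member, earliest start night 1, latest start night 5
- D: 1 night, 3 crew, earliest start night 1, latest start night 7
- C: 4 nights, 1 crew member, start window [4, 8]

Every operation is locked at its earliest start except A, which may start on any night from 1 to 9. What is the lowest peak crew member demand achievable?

A@1: n1:6  n2:3  n3:3  n4:1  n5:1  n6:1  n7:1  n8:0  n9:0  n10:0  n11:0 → peak 6
A@2: n1:4  n2:3  n3:3  n4:3  n5:1  n6:1  n7:1  n8:0  n9:0  n10:0  n11:0 → peak 4
A@3: n1:4  n2:1  n3:3  n4:3  n5:3  n6:1  n7:1  n8:0  n9:0  n10:0  n11:0 → peak 4
A@4: n1:4  n2:1  n3:1  n4:3  n5:3  n6:3  n7:1  n8:0  n9:0  n10:0  n11:0 → peak 4
A@5: n1:4  n2:1  n3:1  n4:1  n5:3  n6:3  n7:3  n8:0  n9:0  n10:0  n11:0 → peak 4
A@6: n1:4  n2:1  n3:1  n4:1  n5:1  n6:3  n7:3  n8:2  n9:0  n10:0  n11:0 → peak 4
A@7: n1:4  n2:1  n3:1  n4:1  n5:1  n6:1  n7:3  n8:2  n9:2  n10:0  n11:0 → peak 4
A@8: n1:4  n2:1  n3:1  n4:1  n5:1  n6:1  n7:1  n8:2  n9:2  n10:2  n11:0 → peak 4
A@9: n1:4  n2:1  n3:1  n4:1  n5:1  n6:1  n7:1  n8:0  n9:2  n10:2  n11:2 → peak 4
Best is A@2, peak 4.

4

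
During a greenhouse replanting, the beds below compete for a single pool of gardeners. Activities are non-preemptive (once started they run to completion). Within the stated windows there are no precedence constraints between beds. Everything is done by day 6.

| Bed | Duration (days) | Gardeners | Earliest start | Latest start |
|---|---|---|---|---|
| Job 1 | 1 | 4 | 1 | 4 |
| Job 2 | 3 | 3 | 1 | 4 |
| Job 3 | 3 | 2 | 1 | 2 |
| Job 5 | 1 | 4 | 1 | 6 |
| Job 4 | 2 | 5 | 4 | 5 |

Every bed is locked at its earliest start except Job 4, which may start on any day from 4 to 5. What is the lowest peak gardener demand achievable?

Job 4@4: d1:13  d2:5  d3:5  d4:5  d5:5  d6:0 → peak 13
Job 4@5: d1:13  d2:5  d3:5  d4:0  d5:5  d6:5 → peak 13
Best is Job 4@4, peak 13.

13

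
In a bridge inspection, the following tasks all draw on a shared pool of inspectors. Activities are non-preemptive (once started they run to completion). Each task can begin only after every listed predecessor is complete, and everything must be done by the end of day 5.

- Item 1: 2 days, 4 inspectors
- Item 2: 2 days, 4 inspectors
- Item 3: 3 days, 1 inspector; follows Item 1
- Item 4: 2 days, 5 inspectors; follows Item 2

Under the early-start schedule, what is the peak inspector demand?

8

Early-start schedule: Item 1@1, Item 2@1, Item 3@3, Item 4@3.
Load per day: day 1: 8, day 2: 8, day 3: 6, day 4: 6, day 5: 1.
Peak is 8.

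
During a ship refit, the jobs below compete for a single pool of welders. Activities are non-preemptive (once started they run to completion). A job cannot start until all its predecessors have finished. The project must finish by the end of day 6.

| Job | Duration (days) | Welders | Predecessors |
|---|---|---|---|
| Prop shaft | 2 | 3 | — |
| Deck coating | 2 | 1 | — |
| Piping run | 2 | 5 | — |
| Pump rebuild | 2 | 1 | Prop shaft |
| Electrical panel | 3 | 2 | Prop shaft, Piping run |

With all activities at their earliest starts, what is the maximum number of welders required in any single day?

Early-start schedule: Prop shaft@1, Deck coating@1, Piping run@1, Pump rebuild@3, Electrical panel@3.
Load per day: day 1: 9, day 2: 9, day 3: 3, day 4: 3, day 5: 2, day 6: 0.
Peak is 9.

9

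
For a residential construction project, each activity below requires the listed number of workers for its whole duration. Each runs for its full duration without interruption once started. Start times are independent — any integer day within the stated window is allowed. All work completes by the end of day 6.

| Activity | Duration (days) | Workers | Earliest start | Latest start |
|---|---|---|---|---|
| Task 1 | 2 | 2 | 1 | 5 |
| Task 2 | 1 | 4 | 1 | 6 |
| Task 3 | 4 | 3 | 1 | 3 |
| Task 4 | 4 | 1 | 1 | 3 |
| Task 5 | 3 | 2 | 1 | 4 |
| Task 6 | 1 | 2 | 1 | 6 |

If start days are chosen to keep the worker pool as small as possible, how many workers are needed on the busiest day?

Early-start (Task 1@1, Task 2@1, Task 3@1, Task 4@1, Task 5@1, Task 6@1) gives peak 14: d1:14  d2:8  d3:6  d4:4  d5:0  d6:0.
Shift Task 3→2, Task 4→2, Task 5→3, Task 6→6.
Schedule Task 1@1, Task 2@1, Task 3@2, Task 4@2, Task 5@3, Task 6@6: d1:6  d2:6  d3:6  d4:6  d5:6  d6:2 — peak 6.
Total worker-days = 32 over 6 days ⇒ peak ≥ ⌈32/6⌉ = 6, so 6 is optimal.

6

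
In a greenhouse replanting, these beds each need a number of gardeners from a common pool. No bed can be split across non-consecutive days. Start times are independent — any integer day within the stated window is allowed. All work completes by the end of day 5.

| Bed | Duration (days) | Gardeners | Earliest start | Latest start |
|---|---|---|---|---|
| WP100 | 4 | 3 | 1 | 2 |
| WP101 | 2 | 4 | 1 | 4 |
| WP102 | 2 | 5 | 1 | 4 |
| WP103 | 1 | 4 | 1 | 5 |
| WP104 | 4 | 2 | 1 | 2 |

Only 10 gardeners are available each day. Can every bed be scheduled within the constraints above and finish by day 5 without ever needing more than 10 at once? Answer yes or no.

yes

Schedule WP100@1, WP101@1, WP102@3, WP103@5, WP104@1: d1:9  d2:9  d3:10  d4:10  d5:4 — peak 10 ≤ 10.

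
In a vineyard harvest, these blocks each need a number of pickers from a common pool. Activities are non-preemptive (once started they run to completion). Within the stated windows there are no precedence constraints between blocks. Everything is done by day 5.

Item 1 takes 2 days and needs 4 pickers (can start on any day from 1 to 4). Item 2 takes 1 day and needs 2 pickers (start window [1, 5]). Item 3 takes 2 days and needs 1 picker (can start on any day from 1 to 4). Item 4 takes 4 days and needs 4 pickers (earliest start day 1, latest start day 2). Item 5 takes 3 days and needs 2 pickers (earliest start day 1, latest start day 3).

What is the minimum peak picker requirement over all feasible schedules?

8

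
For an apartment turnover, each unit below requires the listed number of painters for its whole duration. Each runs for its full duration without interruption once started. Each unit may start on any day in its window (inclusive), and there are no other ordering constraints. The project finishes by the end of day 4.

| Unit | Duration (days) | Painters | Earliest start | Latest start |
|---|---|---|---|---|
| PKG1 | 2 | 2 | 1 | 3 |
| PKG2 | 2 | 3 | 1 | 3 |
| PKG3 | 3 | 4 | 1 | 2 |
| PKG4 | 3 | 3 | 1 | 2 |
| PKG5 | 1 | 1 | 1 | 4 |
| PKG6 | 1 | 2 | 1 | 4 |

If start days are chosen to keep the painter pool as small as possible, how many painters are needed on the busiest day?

Early-start (PKG1@1, PKG2@1, PKG3@1, PKG4@1, PKG5@1, PKG6@1) gives peak 15: d1:15  d2:12  d3:7  d4:0.
Shift PKG2→3, PKG6→4.
Schedule PKG1@1, PKG2@3, PKG3@1, PKG4@1, PKG5@1, PKG6@4: d1:10  d2:9  d3:10  d4:5 — peak 10.

10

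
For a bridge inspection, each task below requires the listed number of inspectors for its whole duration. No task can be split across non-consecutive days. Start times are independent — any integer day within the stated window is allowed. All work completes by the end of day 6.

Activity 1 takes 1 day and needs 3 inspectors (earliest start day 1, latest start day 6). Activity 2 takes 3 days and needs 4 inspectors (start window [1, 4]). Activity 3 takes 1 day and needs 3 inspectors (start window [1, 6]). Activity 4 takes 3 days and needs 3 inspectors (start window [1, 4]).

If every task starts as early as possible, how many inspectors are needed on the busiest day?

13

Early-start schedule: Activity 1@1, Activity 2@1, Activity 3@1, Activity 4@1.
Load per day: day 1: 13, day 2: 7, day 3: 7, day 4: 0, day 5: 0, day 6: 0.
Peak is 13.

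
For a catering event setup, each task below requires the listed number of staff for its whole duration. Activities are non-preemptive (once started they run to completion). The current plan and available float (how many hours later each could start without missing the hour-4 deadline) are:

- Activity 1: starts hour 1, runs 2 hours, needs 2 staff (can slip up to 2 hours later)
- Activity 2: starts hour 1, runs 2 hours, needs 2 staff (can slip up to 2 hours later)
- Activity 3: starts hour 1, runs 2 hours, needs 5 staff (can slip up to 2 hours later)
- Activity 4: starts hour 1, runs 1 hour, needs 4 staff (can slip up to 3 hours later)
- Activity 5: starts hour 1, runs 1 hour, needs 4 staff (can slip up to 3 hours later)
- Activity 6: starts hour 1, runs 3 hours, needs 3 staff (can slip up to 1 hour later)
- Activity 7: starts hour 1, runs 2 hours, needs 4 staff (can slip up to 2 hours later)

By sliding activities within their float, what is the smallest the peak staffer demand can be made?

Early-start (Activity 1@1, Activity 2@1, Activity 3@1, Activity 4@1, Activity 5@1, Activity 6@1, Activity 7@1) gives peak 24: h1:24  h2:16  h3:3  h4:0.
Shift Activity 4→3, Activity 5→4, Activity 7→3.
Schedule Activity 1@1, Activity 2@1, Activity 3@1, Activity 4@3, Activity 5@4, Activity 6@1, Activity 7@3: h1:12  h2:12  h3:11  h4:8 — peak 12.

12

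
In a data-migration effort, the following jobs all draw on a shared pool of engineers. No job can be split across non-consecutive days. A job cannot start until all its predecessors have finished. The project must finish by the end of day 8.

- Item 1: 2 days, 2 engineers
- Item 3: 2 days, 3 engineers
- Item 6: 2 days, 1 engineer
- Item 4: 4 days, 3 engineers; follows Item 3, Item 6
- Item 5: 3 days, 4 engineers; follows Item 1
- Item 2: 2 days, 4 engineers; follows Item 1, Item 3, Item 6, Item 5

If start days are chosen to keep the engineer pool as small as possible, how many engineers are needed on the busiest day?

7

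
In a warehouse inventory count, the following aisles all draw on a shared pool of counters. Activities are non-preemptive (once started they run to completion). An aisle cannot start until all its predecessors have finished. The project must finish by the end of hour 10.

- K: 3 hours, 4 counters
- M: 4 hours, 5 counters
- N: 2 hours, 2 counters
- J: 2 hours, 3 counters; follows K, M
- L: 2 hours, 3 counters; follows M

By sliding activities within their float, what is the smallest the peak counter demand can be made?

6

Early-start (K@1, M@1, N@1, J@5, L@5) gives peak 11: h1:11  h2:11  h3:9  h4:5  h5:6  h6:6  h7:0  h8:0  h9:0  h10:0.
Shift M→4, J→8, L→8.
Schedule K@1, M@4, N@1, J@8, L@8: h1:6  h2:6  h3:4  h4:5  h5:5  h6:5  h7:5  h8:6  h9:6  h10:0 — peak 6.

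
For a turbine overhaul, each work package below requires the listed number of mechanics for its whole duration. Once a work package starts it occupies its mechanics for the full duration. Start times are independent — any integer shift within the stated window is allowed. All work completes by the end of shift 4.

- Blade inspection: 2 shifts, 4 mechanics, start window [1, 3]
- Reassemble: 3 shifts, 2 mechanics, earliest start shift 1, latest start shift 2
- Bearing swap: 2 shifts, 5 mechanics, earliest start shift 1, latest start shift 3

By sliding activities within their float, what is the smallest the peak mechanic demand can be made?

Early-start (Blade inspection@1, Reassemble@1, Bearing swap@1) gives peak 11: s1:11  s2:11  s3:2  s4:0.
Shift Bearing swap→3.
Schedule Blade inspection@1, Reassemble@1, Bearing swap@3: s1:6  s2:6  s3:7  s4:5 — peak 7.
No arrangement of the 18 feasible schedules does better.

7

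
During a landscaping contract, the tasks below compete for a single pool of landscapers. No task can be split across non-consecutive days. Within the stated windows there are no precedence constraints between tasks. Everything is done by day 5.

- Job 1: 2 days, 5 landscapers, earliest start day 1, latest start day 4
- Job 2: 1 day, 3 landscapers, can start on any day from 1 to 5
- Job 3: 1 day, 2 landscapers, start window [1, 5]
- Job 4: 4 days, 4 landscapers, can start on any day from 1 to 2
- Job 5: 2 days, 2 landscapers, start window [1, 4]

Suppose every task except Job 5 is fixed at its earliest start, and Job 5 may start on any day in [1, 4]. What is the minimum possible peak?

14

Job 5@1: d1:16  d2:11  d3:4  d4:4  d5:0 → peak 16
Job 5@2: d1:14  d2:11  d3:6  d4:4  d5:0 → peak 14
Job 5@3: d1:14  d2:9  d3:6  d4:6  d5:0 → peak 14
Job 5@4: d1:14  d2:9  d3:4  d4:6  d5:2 → peak 14
Best is Job 5@2, peak 14.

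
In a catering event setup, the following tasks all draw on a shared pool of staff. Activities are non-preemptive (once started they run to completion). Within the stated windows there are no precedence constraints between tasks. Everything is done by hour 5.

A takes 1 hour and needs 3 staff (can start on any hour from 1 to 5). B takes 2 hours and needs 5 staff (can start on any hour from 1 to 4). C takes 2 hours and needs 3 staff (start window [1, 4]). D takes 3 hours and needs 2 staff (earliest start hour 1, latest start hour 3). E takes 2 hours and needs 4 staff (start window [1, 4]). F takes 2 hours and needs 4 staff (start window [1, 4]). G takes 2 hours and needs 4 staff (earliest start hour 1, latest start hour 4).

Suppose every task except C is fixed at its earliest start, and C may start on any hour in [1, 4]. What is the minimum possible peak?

C@1: h1:25  h2:22  h3:2  h4:0  h5:0 → peak 25
C@2: h1:22  h2:22  h3:5  h4:0  h5:0 → peak 22
C@3: h1:22  h2:19  h3:5  h4:3  h5:0 → peak 22
C@4: h1:22  h2:19  h3:2  h4:3  h5:3 → peak 22
Best is C@2, peak 22.

22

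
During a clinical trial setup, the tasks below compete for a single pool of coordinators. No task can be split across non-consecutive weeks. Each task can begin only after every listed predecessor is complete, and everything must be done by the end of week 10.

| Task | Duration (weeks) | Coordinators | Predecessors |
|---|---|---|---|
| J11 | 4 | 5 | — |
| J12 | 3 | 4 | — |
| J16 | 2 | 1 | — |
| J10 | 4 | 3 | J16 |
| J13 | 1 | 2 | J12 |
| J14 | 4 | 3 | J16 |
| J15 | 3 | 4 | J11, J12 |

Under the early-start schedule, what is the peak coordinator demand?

Early-start schedule: J11@1, J12@1, J16@1, J10@3, J13@4, J14@3, J15@5.
Load per week: week 1: 10, week 2: 10, week 3: 15, week 4: 13, week 5: 10, week 6: 10, week 7: 4, week 8: 0, week 9: 0, week 10: 0.
Peak is 15.

15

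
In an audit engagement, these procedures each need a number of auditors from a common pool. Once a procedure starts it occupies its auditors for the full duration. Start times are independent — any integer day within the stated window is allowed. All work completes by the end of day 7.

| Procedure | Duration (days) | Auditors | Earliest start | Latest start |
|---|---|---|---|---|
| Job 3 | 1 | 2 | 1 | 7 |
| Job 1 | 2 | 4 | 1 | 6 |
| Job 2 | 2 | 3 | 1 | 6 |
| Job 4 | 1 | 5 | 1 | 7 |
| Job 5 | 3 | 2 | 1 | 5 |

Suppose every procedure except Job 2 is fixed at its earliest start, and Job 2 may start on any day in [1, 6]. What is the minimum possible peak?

Job 2@1: d1:16  d2:9  d3:2  d4:0  d5:0  d6:0  d7:0 → peak 16
Job 2@2: d1:13  d2:9  d3:5  d4:0  d5:0  d6:0  d7:0 → peak 13
Job 2@3: d1:13  d2:6  d3:5  d4:3  d5:0  d6:0  d7:0 → peak 13
Job 2@4: d1:13  d2:6  d3:2  d4:3  d5:3  d6:0  d7:0 → peak 13
Job 2@5: d1:13  d2:6  d3:2  d4:0  d5:3  d6:3  d7:0 → peak 13
Job 2@6: d1:13  d2:6  d3:2  d4:0  d5:0  d6:3  d7:3 → peak 13
Best is Job 2@2, peak 13.

13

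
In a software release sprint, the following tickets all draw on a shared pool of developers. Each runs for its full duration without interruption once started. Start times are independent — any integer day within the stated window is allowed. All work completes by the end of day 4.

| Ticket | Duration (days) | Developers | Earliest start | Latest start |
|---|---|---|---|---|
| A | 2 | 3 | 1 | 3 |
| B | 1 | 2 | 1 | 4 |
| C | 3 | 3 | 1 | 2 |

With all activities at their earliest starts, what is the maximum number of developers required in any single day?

8

Early-start schedule: A@1, B@1, C@1.
Load per day: day 1: 8, day 2: 6, day 3: 3, day 4: 0.
Peak is 8.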